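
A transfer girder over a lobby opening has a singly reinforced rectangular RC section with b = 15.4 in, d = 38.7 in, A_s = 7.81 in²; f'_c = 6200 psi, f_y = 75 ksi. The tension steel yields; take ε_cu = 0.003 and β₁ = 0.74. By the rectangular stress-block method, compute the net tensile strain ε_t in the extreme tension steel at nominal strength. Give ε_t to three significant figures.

ε_t ≈ 0.00890

a = A_s f_y/(0.85 f'_c b) = 7.217 in.
β₁ = 0.74, so c = a/β₁ = 7.217/0.74 = 9.753 in.
From the linear strain diagram with ε_cu = 0.003: ε_t = 0.003 (d − c)/c = 0.003 × (38.7 − 9.753)/9.753 = 0.00890.
Since ε_t ≥ 0.005, the section is tension-controlled.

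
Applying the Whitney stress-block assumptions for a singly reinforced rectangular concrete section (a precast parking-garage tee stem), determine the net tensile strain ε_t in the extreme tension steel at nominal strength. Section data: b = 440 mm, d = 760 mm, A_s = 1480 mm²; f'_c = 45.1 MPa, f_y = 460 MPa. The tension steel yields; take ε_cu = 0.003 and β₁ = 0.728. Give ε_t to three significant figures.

a = A_s f_y/(0.85 f'_c b) = 40.36 mm.
β₁ = 0.728, so c = a/β₁ = 40.36/0.728 = 55.44 mm.
From the linear strain diagram with ε_cu = 0.003: ε_t = 0.003 (d − c)/c = 0.003 × (760 − 55.44)/55.44 = 0.0381.
Since ε_t ≥ 0.005, the section is tension-controlled.

ε_t ≈ 0.0381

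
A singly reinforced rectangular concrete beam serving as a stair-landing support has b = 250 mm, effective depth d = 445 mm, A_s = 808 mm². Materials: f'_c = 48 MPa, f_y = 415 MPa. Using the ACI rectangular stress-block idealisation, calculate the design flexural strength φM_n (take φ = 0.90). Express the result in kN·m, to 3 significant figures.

T = A_s f_y = 808 × 415 = 335320 N = 335.32 kN.
From C = T: a = T/(0.85 f'_c b) = 335320/(0.85 × 48 × 250) = 32.87 mm.
M_n = T(d − a/2) = 335.32 kN × (445 − 16.435) mm = 143.71 kN·m.
φM_n = 0.90 × 143.71 = 129.34 kN·m.

φM_n ≈ 129 kN·m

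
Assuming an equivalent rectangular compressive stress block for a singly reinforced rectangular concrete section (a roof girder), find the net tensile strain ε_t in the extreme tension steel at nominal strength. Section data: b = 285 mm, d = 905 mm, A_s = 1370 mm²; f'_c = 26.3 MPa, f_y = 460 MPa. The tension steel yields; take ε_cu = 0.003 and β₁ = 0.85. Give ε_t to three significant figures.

ε_t ≈ 0.0203

a = A_s f_y/(0.85 f'_c b) = 98.91 mm.
β₁ = 0.85, so c = a/β₁ = 98.91/0.85 = 116.36 mm.
From the linear strain diagram with ε_cu = 0.003: ε_t = 0.003 (d − c)/c = 0.003 × (905 − 116.36)/116.36 = 0.0203.
Since ε_t ≥ 0.005, the section is tension-controlled.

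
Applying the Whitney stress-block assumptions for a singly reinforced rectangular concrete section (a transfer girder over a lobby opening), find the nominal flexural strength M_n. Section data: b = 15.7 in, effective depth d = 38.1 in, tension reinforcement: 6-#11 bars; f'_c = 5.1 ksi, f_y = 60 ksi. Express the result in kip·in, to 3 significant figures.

M_n ≈ 19100 kip·in

A_s = 6 × 1.56 = 9.36 in².
T = A_s f_y = 9.36 × 60 = 561.6 kips.
a = T/(0.85 f'_c b) = 561.6/(0.85 × 5.1 × 15.7) = 8.252 in.
M_n = T(d − a/2) = 561.6 × (38.1 − 4.126) = 19079.8 kip·in.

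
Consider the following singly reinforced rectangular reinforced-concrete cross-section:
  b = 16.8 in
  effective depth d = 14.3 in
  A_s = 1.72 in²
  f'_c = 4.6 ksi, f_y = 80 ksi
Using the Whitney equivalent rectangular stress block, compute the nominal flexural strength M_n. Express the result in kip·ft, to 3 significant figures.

M_n ≈ 152 kip·ft

T = A_s f_y = 1.72 × 80 = 137.6 kips.
a = T/(0.85 f'_c b) = 137.6/(0.85 × 4.6 × 16.8) = 2.095 in.
M_n = T(d − a/2) = 137.6 × (14.3 − 1.0475) = 1823.5 kip·in = 1823.5/12 = 151.96 kip·ft.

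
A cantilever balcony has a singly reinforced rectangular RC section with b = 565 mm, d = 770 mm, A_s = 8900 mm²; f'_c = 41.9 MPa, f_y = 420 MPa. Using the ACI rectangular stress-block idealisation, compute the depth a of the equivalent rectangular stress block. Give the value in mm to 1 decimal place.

a ≈ 185.8 mm

T = A_s f_y = 8900 × 420 = 3738000 N = 3738 kN.
Setting C = 0.85 f'_c a b equal to T: a = 3738000/(0.85 × 41.9 × 565) = 185.8 mm.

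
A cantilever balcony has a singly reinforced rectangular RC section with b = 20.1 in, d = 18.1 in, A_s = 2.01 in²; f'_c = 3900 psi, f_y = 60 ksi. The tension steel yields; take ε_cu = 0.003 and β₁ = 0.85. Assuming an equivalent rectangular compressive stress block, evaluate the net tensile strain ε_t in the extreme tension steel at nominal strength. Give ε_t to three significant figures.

a = A_s f_y/(0.85 f'_c b) = 1.810 in.
β₁ = 0.85, so c = a/β₁ = 1.810/0.85 = 2.129 in.
From the linear strain diagram with ε_cu = 0.003: ε_t = 0.003 (d − c)/c = 0.003 × (18.1 − 2.129)/2.129 = 0.0225.
Since ε_t ≥ 0.005, the section is tension-controlled.

ε_t ≈ 0.0225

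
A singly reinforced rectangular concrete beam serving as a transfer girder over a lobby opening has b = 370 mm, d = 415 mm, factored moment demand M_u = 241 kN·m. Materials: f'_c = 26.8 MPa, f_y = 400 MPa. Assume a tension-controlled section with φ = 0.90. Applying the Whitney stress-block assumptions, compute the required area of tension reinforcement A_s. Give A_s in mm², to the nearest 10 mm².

M_n = M_u/φ = 241/0.90 = 267.778 kN·m.
With M_n = 0.85 f'_c a b (d − a/2), solve the quadratic for a:
a = d − √(d² − 2M_n/(0.85 f'_c b)) = 415 − √(415² − 2 × 267.778×10⁶/(0.85 × 26.8 × 370)) = 85.33 mm.
A_s = 0.85 f'_c a b / f_y = 0.85 × 26.8 × 85.33 × 370 / 400 = 1798.0 mm².

A_s ≈ 1800 mm²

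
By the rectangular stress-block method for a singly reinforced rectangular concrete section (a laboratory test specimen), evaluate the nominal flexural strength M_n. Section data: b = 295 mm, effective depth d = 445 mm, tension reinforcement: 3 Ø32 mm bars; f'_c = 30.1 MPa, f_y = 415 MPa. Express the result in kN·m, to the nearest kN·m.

M_n ≈ 379 kN·m

A_s = 3 × 804 = 2412 mm².
T = A_s f_y = 2412 × 415 = 1000980 N = 1000.98 kN.
From C = T: a = T/(0.85 f'_c b) = 1000980/(0.85 × 30.1 × 295) = 132.62 mm.
M_n = T(d − a/2) = 1000.98 kN × (445 − 66.31) mm = 379.06 kN·m.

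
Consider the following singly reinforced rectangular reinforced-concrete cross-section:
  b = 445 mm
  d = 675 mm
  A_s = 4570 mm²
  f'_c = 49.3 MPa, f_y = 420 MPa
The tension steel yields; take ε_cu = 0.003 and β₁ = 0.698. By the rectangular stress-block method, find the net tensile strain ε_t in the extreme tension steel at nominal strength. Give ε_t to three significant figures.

ε_t ≈ 0.0107

a = A_s f_y/(0.85 f'_c b) = 102.93 mm.
β₁ = 0.698, so c = a/β₁ = 102.93/0.698 = 147.46 mm.
From the linear strain diagram with ε_cu = 0.003: ε_t = 0.003 (d − c)/c = 0.003 × (675 − 147.46)/147.46 = 0.0107.
Since ε_t ≥ 0.005, the section is tension-controlled.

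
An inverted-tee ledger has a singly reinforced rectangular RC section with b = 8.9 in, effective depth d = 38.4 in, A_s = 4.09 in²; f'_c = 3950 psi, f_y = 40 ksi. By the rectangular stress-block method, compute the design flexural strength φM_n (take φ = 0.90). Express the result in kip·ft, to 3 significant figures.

T = A_s f_y = 4.09 × 40 = 163.6 kips.
a = T/(0.85 f'_c b) = 163.6/(0.85 × 3.95 × 8.9) = 5.475 in.
M_n = T(d − a/2) = 163.6 × (38.4 − 2.7375) = 5834.4 kip·in = 5834.4/12 = 486.20 kip·ft.
φM_n = 0.90 × 486.20 = 437.58 kip·ft.

φM_n ≈ 438 kip·ft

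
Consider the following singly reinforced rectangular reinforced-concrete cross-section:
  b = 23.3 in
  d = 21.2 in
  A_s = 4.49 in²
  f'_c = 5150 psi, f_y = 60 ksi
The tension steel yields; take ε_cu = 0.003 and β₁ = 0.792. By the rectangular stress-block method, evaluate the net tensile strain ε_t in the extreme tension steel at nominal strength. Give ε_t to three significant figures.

a = A_s f_y/(0.85 f'_c b) = 2.641 in.
β₁ = 0.792, so c = a/β₁ = 2.641/0.792 = 3.335 in.
From the linear strain diagram with ε_cu = 0.003: ε_t = 0.003 (d − c)/c = 0.003 × (21.2 − 3.335)/3.335 = 0.0161.
Since ε_t ≥ 0.005, the section is tension-controlled.

ε_t ≈ 0.0161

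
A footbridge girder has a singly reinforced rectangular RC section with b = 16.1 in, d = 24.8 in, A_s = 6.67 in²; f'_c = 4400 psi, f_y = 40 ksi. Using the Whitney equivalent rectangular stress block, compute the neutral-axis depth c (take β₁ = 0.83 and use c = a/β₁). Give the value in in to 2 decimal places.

T = A_s f_y = 6.67 × 40 = 266.8 kips.
a = T/(0.85 f'_c b) = 266.8/(0.85 × 4.4 × 16.1) = 4.4309 in.
With β₁ = 0.83, c = a/β₁ = 4.4309/0.83 = 5.34 in.

c ≈ 5.34 in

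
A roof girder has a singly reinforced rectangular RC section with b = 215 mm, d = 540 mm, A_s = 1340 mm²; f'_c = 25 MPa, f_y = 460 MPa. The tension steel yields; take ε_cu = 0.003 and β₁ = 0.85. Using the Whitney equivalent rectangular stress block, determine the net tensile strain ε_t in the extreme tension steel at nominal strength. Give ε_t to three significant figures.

a = A_s f_y/(0.85 f'_c b) = 134.92 mm.
β₁ = 0.85, so c = a/β₁ = 134.92/0.85 = 158.73 mm.
From the linear strain diagram with ε_cu = 0.003: ε_t = 0.003 (d − c)/c = 0.003 × (540 − 158.73)/158.73 = 0.00721.
Since ε_t ≥ 0.005, the section is tension-controlled.

ε_t ≈ 0.00721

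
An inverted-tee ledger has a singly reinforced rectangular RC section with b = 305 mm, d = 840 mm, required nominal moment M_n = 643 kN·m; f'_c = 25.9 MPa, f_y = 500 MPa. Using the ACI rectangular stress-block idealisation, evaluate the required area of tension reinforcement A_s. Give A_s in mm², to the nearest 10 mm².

With M_n = 0.85 f'_c a b (d − a/2), solve the quadratic for a:
a = d − √(d² − 2M_n/(0.85 f'_c b)) = 840 − √(840² − 2 × 643×10⁶/(0.85 × 25.9 × 305)) = 123.01 mm.
A_s = 0.85 f'_c a b / f_y = 0.85 × 25.9 × 123.01 × 305 / 500 = 1651.9 mm².

A_s ≈ 1650 mm²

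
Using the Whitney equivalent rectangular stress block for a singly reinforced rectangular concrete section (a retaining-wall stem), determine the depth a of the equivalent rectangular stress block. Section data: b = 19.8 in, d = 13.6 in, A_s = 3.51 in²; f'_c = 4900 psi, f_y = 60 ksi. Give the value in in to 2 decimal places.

a ≈ 2.55 in

T = A_s f_y = 3.51 × 60 = 210.6 kips.
a = T/(0.85 f'_c b) = 210.6/(0.85 × 4.9 × 19.8) = 2.55 in.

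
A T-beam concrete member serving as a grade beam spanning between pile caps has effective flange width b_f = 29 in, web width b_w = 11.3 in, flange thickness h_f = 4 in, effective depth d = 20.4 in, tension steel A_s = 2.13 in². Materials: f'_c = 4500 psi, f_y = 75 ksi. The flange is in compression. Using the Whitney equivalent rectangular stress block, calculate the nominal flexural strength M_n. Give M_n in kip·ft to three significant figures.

M_n ≈ 262 kip·ft

Tension: T = A_s f_y = 2.13 × 75 = 159.75 kips.
Try a within the flange: a = T/(0.85 f'_c b_f) = 159.75/(0.85 × 4.5 × 29) = 1.440 in.
Since a = 1.440 ≤ h_f = 4 in, the stress block lies entirely in the flange; analyse as a rectangular beam of width b_f.
M_n = T(d − a/2) = 159.75 × (20.4 − 0.72) = 3143.9 kip·in.
M_n = 3143.9/12 = 261.99 kip·ft.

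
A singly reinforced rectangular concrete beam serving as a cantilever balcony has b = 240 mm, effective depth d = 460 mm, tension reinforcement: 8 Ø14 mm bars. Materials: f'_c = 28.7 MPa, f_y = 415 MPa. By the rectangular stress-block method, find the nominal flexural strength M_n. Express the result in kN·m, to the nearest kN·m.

M_n ≈ 213 kN·m

A_s = 8 × 154 = 1232 mm².
T = A_s f_y = 1232 × 415 = 511280 N = 511.28 kN.
From C = T: a = T/(0.85 f'_c b) = 511280/(0.85 × 28.7 × 240) = 87.33 mm.
M_n = T(d − a/2) = 511.28 kN × (460 − 43.665) mm = 212.86 kN·m.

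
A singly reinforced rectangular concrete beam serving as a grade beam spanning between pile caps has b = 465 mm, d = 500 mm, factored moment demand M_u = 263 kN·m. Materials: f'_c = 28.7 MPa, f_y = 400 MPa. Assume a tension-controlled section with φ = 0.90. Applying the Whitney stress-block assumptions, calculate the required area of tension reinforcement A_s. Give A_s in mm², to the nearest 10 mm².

A_s ≈ 1550 mm²

M_n = M_u/φ = 263/0.90 = 292.222 kN·m.
With M_n = 0.85 f'_c a b (d − a/2), solve the quadratic for a:
a = d − √(d² − 2M_n/(0.85 f'_c b)) = 500 − √(500² − 2 × 292.222×10⁶/(0.85 × 28.7 × 465)) = 54.49 mm.
A_s = 0.85 f'_c a b / f_y = 0.85 × 28.7 × 54.49 × 465 / 400 = 1545.3 mm².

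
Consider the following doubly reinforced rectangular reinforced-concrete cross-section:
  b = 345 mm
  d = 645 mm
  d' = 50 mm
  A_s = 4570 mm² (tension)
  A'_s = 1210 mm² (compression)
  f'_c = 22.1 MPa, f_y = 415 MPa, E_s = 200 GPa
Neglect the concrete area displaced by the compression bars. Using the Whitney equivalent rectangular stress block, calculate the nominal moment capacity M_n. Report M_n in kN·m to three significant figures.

M_n ≈ 1050 kN·m

Assume both tension and compression steel yield.
Net tension couple steel: A_s − A'_s = 3360 mm².
a = (A_s − A'_s) f_y / (0.85 f'_c b) = 1394400/(0.85 × 22.1 × 345) = 215.16 mm.
c = a/β₁ = 215.16/0.85 = 253.13 mm; ε'_s = 0.003(c − d')/c = 0.0024 ≥ f_y/E_s = 0.0021, so compression steel does yield.
M_n = (A_s − A'_s) f_y (d − a/2) + A'_s f_y (d − d') = [1394400 × (645 − 107.58) + 502150 × (645 − 50)] × 10⁻⁶ = 749.38 + 298.78 = 1048.16 kN·m.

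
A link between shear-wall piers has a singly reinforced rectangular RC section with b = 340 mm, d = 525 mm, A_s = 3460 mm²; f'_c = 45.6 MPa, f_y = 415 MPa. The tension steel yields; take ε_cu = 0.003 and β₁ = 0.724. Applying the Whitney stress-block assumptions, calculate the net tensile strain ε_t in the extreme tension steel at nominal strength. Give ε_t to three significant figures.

ε_t ≈ 0.00747

a = A_s f_y/(0.85 f'_c b) = 108.96 mm.
β₁ = 0.724, so c = a/β₁ = 108.96/0.724 = 150.50 mm.
From the linear strain diagram with ε_cu = 0.003: ε_t = 0.003 (d − c)/c = 0.003 × (525 − 150.50)/150.50 = 0.00747.
Since ε_t ≥ 0.005, the section is tension-controlled.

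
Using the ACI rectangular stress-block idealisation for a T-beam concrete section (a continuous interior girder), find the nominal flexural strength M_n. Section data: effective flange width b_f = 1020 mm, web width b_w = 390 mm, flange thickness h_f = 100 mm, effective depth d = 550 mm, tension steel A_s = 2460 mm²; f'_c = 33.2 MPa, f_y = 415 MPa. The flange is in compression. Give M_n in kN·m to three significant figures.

Tension: T = A_s f_y = 2460 × 415 = 1020900 N.
Try a within the flange: a = T/(0.85 f'_c b_f) = 1020900/(0.85 × 33.2 × 1020) = 35.47 mm.
Since a = 35.47 ≤ h_f = 100 mm, the stress block lies entirely in the flange; analyse as a rectangular beam of width b_f.
M_n = T(d − a/2) = 1020900 × (550 − 17.735) = 543.39 × 10⁶ N·mm.
M_n = 543.39 kN·m.

M_n ≈ 543 kN·m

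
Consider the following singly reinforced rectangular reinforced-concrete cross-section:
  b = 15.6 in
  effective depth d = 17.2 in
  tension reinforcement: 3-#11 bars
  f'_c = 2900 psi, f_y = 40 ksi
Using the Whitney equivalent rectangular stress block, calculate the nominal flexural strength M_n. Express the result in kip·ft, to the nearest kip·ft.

M_n ≈ 230 kip·ft

A_s = 3 × 1.56 = 4.68 in².
T = A_s f_y = 4.68 × 40 = 187.2 kips.
a = T/(0.85 f'_c b) = 187.2/(0.85 × 2.9 × 15.6) = 4.868 in.
M_n = T(d − a/2) = 187.2 × (17.2 − 2.434) = 2764.2 kip·in = 2764.2/12 = 230.35 kip·ft.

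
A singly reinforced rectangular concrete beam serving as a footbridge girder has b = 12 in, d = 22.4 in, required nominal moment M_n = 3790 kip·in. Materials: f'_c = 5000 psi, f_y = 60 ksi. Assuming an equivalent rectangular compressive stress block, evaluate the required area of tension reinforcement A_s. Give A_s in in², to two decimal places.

A_s ≈ 3.07 in²

From M_n = 0.85 f'_c a b (d − a/2):
a = d − √(d² − 2M_n/(0.85 f'_c b)) = 22.4 − √(22.4² − 2 × 3790/(0.85 × 5 × 12)) = 3.608 in.
A_s = 0.85 f'_c a b / f_y = 0.85 × 5 × 3.608 × 12 / 60 = 3.067 in².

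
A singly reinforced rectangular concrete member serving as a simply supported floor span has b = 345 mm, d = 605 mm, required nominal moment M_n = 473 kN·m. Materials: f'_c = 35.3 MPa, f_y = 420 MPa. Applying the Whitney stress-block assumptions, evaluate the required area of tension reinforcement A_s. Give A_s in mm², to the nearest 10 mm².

With M_n = 0.85 f'_c a b (d − a/2), solve the quadratic for a:
a = d − √(d² − 2M_n/(0.85 f'_c b)) = 605 − √(605² − 2 × 473×10⁶/(0.85 × 35.3 × 345)) = 80.94 mm.
A_s = 0.85 f'_c a b / f_y = 0.85 × 35.3 × 80.94 × 345 / 420 = 1994.9 mm².

A_s ≈ 1990 mm²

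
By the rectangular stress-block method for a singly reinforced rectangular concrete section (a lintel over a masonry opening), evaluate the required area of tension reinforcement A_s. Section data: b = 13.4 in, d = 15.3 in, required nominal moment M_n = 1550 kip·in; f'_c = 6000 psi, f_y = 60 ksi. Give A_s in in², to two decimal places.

A_s ≈ 1.78 in²

From M_n = 0.85 f'_c a b (d − a/2):
a = d − √(d² − 2M_n/(0.85 f'_c b)) = 15.3 − √(15.3² − 2 × 1550/(0.85 × 6 × 13.4)) = 1.562 in.
A_s = 0.85 f'_c a b / f_y = 0.85 × 6 × 1.562 × 13.4 / 60 = 1.779 in².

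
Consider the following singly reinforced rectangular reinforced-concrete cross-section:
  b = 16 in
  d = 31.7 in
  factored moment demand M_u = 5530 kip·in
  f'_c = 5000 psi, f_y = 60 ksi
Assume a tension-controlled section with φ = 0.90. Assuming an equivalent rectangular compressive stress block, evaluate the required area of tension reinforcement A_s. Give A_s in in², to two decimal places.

M_n = M_u/φ = 5530/0.90 = 6144.44 kip·in.
From M_n = 0.85 f'_c a b (d − a/2):
a = d − √(d² − 2M_n/(0.85 f'_c b)) = 31.7 − √(31.7² − 2 × 6144.44/(0.85 × 5 × 16)) = 2.992 in.
A_s = 0.85 f'_c a b / f_y = 0.85 × 5 × 2.992 × 16 / 60 = 3.391 in².

A_s ≈ 3.39 in²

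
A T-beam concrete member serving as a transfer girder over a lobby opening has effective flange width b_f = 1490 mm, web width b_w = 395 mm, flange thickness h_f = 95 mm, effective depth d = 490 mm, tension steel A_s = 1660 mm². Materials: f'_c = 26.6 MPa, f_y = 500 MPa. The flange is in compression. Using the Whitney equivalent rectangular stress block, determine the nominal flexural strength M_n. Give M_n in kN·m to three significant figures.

M_n ≈ 396 kN·m

Tension: T = A_s f_y = 1660 × 500 = 830000 N.
Try a within the flange: a = T/(0.85 f'_c b_f) = 830000/(0.85 × 26.6 × 1490) = 24.64 mm.
Since a = 24.64 ≤ h_f = 95 mm, the stress block lies entirely in the flange; analyse as a rectangular beam of width b_f.
M_n = T(d − a/2) = 830000 × (490 − 12.32) = 396.47 × 10⁶ N·mm.
M_n = 396.47 kN·m.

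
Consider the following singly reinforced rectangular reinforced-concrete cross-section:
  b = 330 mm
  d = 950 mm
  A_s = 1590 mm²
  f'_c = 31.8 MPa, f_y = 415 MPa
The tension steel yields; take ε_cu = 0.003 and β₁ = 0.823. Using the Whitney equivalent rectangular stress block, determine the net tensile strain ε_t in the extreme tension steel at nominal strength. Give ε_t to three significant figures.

a = A_s f_y/(0.85 f'_c b) = 73.98 mm.
β₁ = 0.823, so c = a/β₁ = 73.98/0.823 = 89.89 mm.
From the linear strain diagram with ε_cu = 0.003: ε_t = 0.003 (d − c)/c = 0.003 × (950 − 89.89)/89.89 = 0.0287.
Since ε_t ≥ 0.005, the section is tension-controlled.

ε_t ≈ 0.0287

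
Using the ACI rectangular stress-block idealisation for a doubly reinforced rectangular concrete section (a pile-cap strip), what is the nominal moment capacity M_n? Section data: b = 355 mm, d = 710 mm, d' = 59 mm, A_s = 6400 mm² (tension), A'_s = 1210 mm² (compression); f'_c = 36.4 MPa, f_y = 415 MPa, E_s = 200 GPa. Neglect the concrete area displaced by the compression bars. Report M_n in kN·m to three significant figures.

Assume both tension and compression steel yield.
Net tension couple steel: A_s − A'_s = 5190 mm².
a = (A_s − A'_s) f_y / (0.85 f'_c b) = 2153850/(0.85 × 36.4 × 355) = 196.10 mm.
c = a/β₁ = 196.10/0.79 = 248.23 mm; ε'_s = 0.003(c − d')/c = 0.0023 ≥ f_y/E_s = 0.0021, so compression steel does yield.
M_n = (A_s − A'_s) f_y (d − a/2) + A'_s f_y (d − d') = [2153850 × (710 − 98.05) + 502150 × (710 − 59)] × 10⁻⁶ = 1318.05 + 326.90 = 1644.95 kN·m.

M_n ≈ 1640 kN·m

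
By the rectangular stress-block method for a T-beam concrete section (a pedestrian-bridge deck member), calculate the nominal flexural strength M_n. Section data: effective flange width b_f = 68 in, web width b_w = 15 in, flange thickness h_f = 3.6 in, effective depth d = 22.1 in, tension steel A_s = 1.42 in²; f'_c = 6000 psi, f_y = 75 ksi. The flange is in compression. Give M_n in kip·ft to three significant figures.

M_n ≈ 195 kip·ft

Tension: T = A_s f_y = 1.42 × 75 = 106.5 kips.
Try a within the flange: a = T/(0.85 f'_c b_f) = 106.5/(0.85 × 6 × 68) = 0.307 in.
Since a = 0.307 ≤ h_f = 3.6 in, the stress block lies entirely in the flange; analyse as a rectangular beam of width b_f.
M_n = T(d − a/2) = 106.5 × (22.1 − 0.1535) = 2337.3 kip·in.
M_n = 2337.3/12 = 194.78 kip·ft.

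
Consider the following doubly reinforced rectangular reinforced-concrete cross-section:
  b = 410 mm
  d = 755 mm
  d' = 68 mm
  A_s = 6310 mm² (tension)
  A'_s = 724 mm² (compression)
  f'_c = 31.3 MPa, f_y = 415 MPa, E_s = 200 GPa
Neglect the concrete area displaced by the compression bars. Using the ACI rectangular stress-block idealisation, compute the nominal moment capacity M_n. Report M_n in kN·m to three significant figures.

M_n ≈ 1710 kN·m

Assume both tension and compression steel yield.
Net tension couple steel: A_s − A'_s = 5586 mm².
a = (A_s − A'_s) f_y / (0.85 f'_c b) = 2318190/(0.85 × 31.3 × 410) = 212.52 mm.
c = a/β₁ = 212.52/0.826 = 257.29 mm; ε'_s = 0.003(c − d')/c = 0.0022 ≥ f_y/E_s = 0.0021, so compression steel does yield.
M_n = (A_s − A'_s) f_y (d − a/2) + A'_s f_y (d − d') = [2318190 × (755 − 106.26) + 300460 × (755 − 68)] × 10⁻⁶ = 1503.90 + 206.42 = 1710.32 kN·m.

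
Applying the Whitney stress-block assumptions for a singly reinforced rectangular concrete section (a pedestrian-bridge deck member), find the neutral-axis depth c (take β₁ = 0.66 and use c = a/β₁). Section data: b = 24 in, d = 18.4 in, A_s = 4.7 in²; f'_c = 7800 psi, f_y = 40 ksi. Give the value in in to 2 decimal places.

c ≈ 1.79 in

T = A_s f_y = 4.7 × 40 = 188 kips.
a = T/(0.85 f'_c b) = 188/(0.85 × 7.8 × 24) = 1.1815 in.
With β₁ = 0.66, c = a/β₁ = 1.1815/0.66 = 1.79 in.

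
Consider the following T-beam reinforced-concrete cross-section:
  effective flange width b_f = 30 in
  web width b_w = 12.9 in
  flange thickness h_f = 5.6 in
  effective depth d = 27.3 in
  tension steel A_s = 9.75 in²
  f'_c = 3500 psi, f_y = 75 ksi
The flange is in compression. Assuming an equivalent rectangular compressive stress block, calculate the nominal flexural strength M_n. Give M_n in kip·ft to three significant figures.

Tension: T = A_s f_y = 9.75 × 75 = 731.25 kips.
Try a within the flange: a = T/(0.85 f'_c b_f) = 731.25/(0.85 × 3.5 × 30) = 8.193 in.
a = 8.193 > h_f = 5.6 in: the block extends into the web. Split into flange-overhang and web parts.
C_f = 0.85 f'_c (b_f − b_w) h_f = 0.85 × 3.5 × (30 − 12.9) × 5.6 = 284.9 kips.
Remaining web compression depth: a_w = (T − C_f)/(0.85 f'_c b_w) = (731.25 − 284.9)/(0.85 × 3.5 × 12.9) = 11.631 in.
M_n = C_f(d − h_f/2) + (T − C_f)(d − a_w/2) = 284.9 × (27.3 − 2.8) + 446.35 × (27.3 − 5.8155) = 6980.1 + 9589.6 = 16569.7 kip·in.
M_n = 16569.7/12 = 1380.81 kip·ft.

M_n ≈ 1380 kip·ft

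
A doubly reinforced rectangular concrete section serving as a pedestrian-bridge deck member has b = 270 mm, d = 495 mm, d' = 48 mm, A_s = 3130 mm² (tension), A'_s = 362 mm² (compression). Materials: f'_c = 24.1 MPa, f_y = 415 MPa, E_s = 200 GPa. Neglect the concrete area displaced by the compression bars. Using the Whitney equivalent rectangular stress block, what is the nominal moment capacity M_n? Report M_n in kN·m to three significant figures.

Assume both tension and compression steel yield.
Net tension couple steel: A_s − A'_s = 2768 mm².
a = (A_s − A'_s) f_y / (0.85 f'_c b) = 1148720/(0.85 × 24.1 × 270) = 207.69 mm.
c = a/β₁ = 207.69/0.85 = 244.34 mm; ε'_s = 0.003(c − d')/c = 0.0024 ≥ f_y/E_s = 0.0021, so compression steel does yield.
M_n = (A_s − A'_s) f_y (d − a/2) + A'_s f_y (d − d') = [1148720 × (495 − 103.845) + 150230 × (495 − 48)] × 10⁻⁶ = 449.33 + 67.15 = 516.48 kN·m.

M_n ≈ 516 kN·m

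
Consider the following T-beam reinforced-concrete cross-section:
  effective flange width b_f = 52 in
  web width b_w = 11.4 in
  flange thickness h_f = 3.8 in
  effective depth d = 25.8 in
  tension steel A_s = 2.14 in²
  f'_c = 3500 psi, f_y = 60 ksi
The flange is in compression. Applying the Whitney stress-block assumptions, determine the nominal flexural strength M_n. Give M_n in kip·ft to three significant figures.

Tension: T = A_s f_y = 2.14 × 60 = 128.4 kips.
Try a within the flange: a = T/(0.85 f'_c b_f) = 128.4/(0.85 × 3.5 × 52) = 0.830 in.
Since a = 0.830 ≤ h_f = 3.8 in, the stress block lies entirely in the flange; analyse as a rectangular beam of width b_f.
M_n = T(d − a/2) = 128.4 × (25.8 − 0.415) = 3259.4 kip·in.
M_n = 3259.4/12 = 271.62 kip·ft.

M_n ≈ 272 kip·ft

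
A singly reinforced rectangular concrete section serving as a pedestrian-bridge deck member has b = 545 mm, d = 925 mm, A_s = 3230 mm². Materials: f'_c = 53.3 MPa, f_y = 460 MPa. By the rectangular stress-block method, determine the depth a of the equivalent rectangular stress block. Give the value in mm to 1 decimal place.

T = A_s f_y = 3230 × 460 = 1485800 N = 1485.8 kN.
Setting C = 0.85 f'_c a b equal to T: a = 1485800/(0.85 × 53.3 × 545) = 60.2 mm.

a ≈ 60.2 mm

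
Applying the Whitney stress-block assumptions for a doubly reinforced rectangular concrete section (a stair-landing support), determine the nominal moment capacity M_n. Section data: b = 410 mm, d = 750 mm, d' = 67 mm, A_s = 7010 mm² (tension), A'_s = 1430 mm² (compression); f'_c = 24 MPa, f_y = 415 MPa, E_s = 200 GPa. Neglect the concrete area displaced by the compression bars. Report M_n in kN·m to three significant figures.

Assume both tension and compression steel yield.
Net tension couple steel: A_s − A'_s = 5580 mm².
a = (A_s − A'_s) f_y / (0.85 f'_c b) = 2315700/(0.85 × 24 × 410) = 276.87 mm.
c = a/β₁ = 276.87/0.85 = 325.73 mm; ε'_s = 0.003(c − d')/c = 0.0024 ≥ f_y/E_s = 0.0021, so compression steel does yield.
M_n = (A_s − A'_s) f_y (d − a/2) + A'_s f_y (d − d') = [2315700 × (750 − 138.435) + 593450 × (750 − 67)] × 10⁻⁶ = 1416.20 + 405.33 = 1821.53 kN·m.

M_n ≈ 1820 kN·m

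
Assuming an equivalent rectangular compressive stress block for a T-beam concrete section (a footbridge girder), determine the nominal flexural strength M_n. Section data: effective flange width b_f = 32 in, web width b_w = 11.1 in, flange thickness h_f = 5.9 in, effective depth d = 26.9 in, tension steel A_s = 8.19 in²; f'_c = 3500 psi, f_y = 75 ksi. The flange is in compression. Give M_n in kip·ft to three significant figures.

Tension: T = A_s f_y = 8.19 × 75 = 614.25 kips.
Try a within the flange: a = T/(0.85 f'_c b_f) = 614.25/(0.85 × 3.5 × 32) = 6.452 in.
a = 6.452 > h_f = 5.9 in: the block extends into the web. Split into flange-overhang and web parts.
C_f = 0.85 f'_c (b_f − b_w) h_f = 0.85 × 3.5 × (32 − 11.1) × 5.9 = 366.8 kips.
Remaining web compression depth: a_w = (T − C_f)/(0.85 f'_c b_w) = (614.25 − 366.8)/(0.85 × 3.5 × 11.1) = 7.493 in.
M_n = C_f(d − h_f/2) + (T − C_f)(d − a_w/2) = 366.8 × (26.9 − 2.95) + 247.45 × (26.9 − 3.7465) = 8784.9 + 5729.3 = 14514.2 kip·in.
M_n = 14514.2/12 = 1209.52 kip·ft.

M_n ≈ 1210 kip·ft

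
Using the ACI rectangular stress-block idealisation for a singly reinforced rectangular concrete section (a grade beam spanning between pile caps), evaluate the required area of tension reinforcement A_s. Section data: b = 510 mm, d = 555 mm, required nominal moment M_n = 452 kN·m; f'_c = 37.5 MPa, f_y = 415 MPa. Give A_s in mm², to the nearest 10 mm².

With M_n = 0.85 f'_c a b (d − a/2), solve the quadratic for a:
a = d − √(d² − 2M_n/(0.85 f'_c b)) = 555 − √(555² − 2 × 452×10⁶/(0.85 × 37.5 × 510)) = 52.59 mm.
A_s = 0.85 f'_c a b / f_y = 0.85 × 37.5 × 52.59 × 510 / 415 = 2060.0 mm².

A_s ≈ 2060 mm²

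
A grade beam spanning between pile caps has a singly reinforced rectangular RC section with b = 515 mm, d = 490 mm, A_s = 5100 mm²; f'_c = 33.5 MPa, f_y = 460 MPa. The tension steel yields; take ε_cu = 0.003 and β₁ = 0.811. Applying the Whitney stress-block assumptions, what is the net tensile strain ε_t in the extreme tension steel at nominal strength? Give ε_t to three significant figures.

a = A_s f_y/(0.85 f'_c b) = 159.98 mm.
β₁ = 0.811, so c = a/β₁ = 159.98/0.811 = 197.26 mm.
From the linear strain diagram with ε_cu = 0.003: ε_t = 0.003 (d − c)/c = 0.003 × (490 − 197.26)/197.26 = 0.00445.
ε_t is between 0.004 and 0.005 — transition zone.

ε_t ≈ 0.00445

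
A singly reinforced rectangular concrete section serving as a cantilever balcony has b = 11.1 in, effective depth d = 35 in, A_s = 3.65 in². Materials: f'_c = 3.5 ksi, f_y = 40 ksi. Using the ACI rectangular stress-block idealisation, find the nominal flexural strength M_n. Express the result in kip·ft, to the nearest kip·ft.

M_n ≈ 399 kip·ft

T = A_s f_y = 3.65 × 40 = 146 kips.
a = T/(0.85 f'_c b) = 146/(0.85 × 3.5 × 11.1) = 4.421 in.
M_n = T(d − a/2) = 146 × (35 − 2.2105) = 4787.3 kip·in = 4787.3/12 = 398.94 kip·ft.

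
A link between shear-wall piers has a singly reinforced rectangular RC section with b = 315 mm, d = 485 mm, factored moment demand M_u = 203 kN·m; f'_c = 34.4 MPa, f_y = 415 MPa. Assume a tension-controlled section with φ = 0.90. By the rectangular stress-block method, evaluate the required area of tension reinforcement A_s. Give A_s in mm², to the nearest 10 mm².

A_s ≈ 1190 mm²

M_n = M_u/φ = 203/0.90 = 225.556 kN·m.
With M_n = 0.85 f'_c a b (d − a/2), solve the quadratic for a:
a = d − √(d² − 2M_n/(0.85 f'_c b)) = 485 − √(485² − 2 × 225.556×10⁶/(0.85 × 34.4 × 315)) = 53.44 mm.
A_s = 0.85 f'_c a b / f_y = 0.85 × 34.4 × 53.44 × 315 / 415 = 1186.1 mm².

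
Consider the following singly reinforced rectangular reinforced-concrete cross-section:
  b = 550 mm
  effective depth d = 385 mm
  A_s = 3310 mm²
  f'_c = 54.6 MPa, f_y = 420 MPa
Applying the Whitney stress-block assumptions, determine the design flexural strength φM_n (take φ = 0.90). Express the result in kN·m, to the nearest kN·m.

T = A_s f_y = 3310 × 420 = 1390200 N = 1390.2 kN.
From C = T: a = T/(0.85 f'_c b) = 1390200/(0.85 × 54.6 × 550) = 54.46 mm.
M_n = T(d − a/2) = 1390.2 kN × (385 − 27.23) mm = 497.37 kN·m.
φM_n = 0.90 × 497.37 = 447.63 kN·m.

φM_n ≈ 448 kN·m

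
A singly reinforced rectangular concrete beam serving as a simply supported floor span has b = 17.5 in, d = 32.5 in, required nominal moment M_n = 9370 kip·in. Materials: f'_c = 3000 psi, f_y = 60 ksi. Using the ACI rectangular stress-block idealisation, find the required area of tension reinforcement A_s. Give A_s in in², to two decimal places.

A_s ≈ 5.41 in²

From M_n = 0.85 f'_c a b (d − a/2):
a = d − √(d² − 2M_n/(0.85 f'_c b)) = 32.5 − √(32.5² − 2 × 9370/(0.85 × 3 × 17.5)) = 7.275 in.
A_s = 0.85 f'_c a b / f_y = 0.85 × 3 × 7.275 × 17.5 / 60 = 5.411 in².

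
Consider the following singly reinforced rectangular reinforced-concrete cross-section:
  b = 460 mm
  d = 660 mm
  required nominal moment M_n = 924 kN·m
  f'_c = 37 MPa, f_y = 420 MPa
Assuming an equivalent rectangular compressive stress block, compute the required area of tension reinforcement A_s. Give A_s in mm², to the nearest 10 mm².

A_s ≈ 3620 mm²

With M_n = 0.85 f'_c a b (d − a/2), solve the quadratic for a:
a = d − √(d² − 2M_n/(0.85 f'_c b)) = 660 − √(660² − 2 × 924×10⁶/(0.85 × 37 × 460)) = 105.15 mm.
A_s = 0.85 f'_c a b / f_y = 0.85 × 37 × 105.15 × 460 / 420 = 3621.9 mm².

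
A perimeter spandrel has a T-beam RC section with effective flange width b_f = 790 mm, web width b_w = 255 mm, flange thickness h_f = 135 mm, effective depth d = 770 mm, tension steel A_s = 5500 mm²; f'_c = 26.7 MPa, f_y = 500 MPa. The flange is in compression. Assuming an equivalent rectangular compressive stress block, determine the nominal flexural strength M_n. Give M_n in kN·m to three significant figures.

M_n ≈ 1900 kN·m

Tension: T = A_s f_y = 5500 × 500 = 2750000 N.
Try a within the flange: a = T/(0.85 f'_c b_f) = 2750000/(0.85 × 26.7 × 790) = 153.38 mm.
a = 153.38 > h_f = 135 mm: the block extends into the web. Split into flange-overhang and web parts.
C_f = 0.85 f'_c (b_f − b_w) h_f = 0.85 × 26.7 × (790 − 255) × 135 = 1639146 N.
Remaining web compression depth: a_w = (T − C_f)/(0.85 f'_c b_w) = (2750000 − 1639146)/(0.85 × 26.7 × 255) = 191.95 mm.
M_n = C_f(d − h_f/2) + (T − C_f)(d − a_w/2) = 1639146 × (770 − 67.5) + 1110854 × (770 − 95.975) = 1151.50 + 748.74 = 1900.24 × 10⁶ N·mm.
M_n = 1900.24 kN·m.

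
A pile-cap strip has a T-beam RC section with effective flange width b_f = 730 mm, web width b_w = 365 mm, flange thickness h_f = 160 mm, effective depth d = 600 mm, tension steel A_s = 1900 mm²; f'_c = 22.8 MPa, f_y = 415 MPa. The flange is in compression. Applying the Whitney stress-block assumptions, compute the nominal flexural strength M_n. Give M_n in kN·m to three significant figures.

M_n ≈ 451 kN·m

Tension: T = A_s f_y = 1900 × 415 = 788500 N.
Try a within the flange: a = T/(0.85 f'_c b_f) = 788500/(0.85 × 22.8 × 730) = 55.73 mm.
Since a = 55.73 ≤ h_f = 160 mm, the stress block lies entirely in the flange; analyse as a rectangular beam of width b_f.
M_n = T(d − a/2) = 788500 × (600 − 27.865) = 451.13 × 10⁶ N·mm.
M_n = 451.13 kN·m.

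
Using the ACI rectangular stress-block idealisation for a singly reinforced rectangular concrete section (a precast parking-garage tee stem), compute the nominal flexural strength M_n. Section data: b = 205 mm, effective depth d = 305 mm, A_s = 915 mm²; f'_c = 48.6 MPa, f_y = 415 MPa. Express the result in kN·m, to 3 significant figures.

T = A_s f_y = 915 × 415 = 379725 N = 379.725 kN.
From C = T: a = T/(0.85 f'_c b) = 379725/(0.85 × 48.6 × 205) = 44.84 mm.
M_n = T(d − a/2) = 379.725 kN × (305 − 22.42) mm = 107.30 kN·m.

M_n ≈ 107 kN·m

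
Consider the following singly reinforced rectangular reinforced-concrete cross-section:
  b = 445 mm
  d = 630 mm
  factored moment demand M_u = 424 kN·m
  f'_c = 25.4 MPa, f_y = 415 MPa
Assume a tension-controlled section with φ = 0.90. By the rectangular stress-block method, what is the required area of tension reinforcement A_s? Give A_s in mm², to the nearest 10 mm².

M_n = M_u/φ = 424/0.90 = 471.111 kN·m.
With M_n = 0.85 f'_c a b (d − a/2), solve the quadratic for a:
a = d − √(d² − 2M_n/(0.85 f'_c b)) = 630 − √(630² − 2 × 471.111×10⁶/(0.85 × 25.4 × 445)) = 83.35 mm.
A_s = 0.85 f'_c a b / f_y = 0.85 × 25.4 × 83.35 × 445 / 415 = 1929.6 mm².

A_s ≈ 1930 mm²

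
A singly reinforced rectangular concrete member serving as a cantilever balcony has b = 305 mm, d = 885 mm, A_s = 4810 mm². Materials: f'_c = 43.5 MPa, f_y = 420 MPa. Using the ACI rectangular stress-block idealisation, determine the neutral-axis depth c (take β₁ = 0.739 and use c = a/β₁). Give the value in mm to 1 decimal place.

c ≈ 242.4 mm

T = A_s f_y = 4810 × 420 = 2020200 N = 2020.2 kN.
Setting C = 0.85 f'_c a b equal to T: a = 2020200/(0.85 × 43.5 × 305) = 179.137 mm.
With β₁ = 0.739, c = a/β₁ = 179.137/0.739 = 242.4 mm.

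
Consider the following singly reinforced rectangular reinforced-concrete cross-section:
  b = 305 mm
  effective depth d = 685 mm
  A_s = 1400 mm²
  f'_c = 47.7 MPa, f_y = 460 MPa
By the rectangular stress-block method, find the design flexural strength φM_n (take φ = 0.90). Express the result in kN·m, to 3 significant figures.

φM_n ≈ 382 kN·m

T = A_s f_y = 1400 × 460 = 644000 N = 644 kN.
From C = T: a = T/(0.85 f'_c b) = 644000/(0.85 × 47.7 × 305) = 52.08 mm.
M_n = T(d − a/2) = 644 kN × (685 − 26.04) mm = 424.37 kN·m.
φM_n = 0.90 × 424.37 = 381.93 kN·m.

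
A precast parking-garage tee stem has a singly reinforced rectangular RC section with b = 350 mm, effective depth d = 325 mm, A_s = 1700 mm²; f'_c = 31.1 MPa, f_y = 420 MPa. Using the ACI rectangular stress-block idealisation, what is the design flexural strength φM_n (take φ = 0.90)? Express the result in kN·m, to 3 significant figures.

T = A_s f_y = 1700 × 420 = 714000 N = 714 kN.
From C = T: a = T/(0.85 f'_c b) = 714000/(0.85 × 31.1 × 350) = 77.17 mm.
M_n = T(d − a/2) = 714 kN × (325 − 38.585) mm = 204.50 kN·m.
φM_n = 0.90 × 204.50 = 184.05 kN·m.

φM_n ≈ 184 kN·m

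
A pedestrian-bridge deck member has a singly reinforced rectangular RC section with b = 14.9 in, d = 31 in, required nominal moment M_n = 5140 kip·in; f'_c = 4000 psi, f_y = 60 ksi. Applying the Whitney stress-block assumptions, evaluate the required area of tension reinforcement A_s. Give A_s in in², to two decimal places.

From M_n = 0.85 f'_c a b (d − a/2):
a = d − √(d² − 2M_n/(0.85 f'_c b)) = 31 − √(31² − 2 × 5140/(0.85 × 4 × 14.9)) = 3.467 in.
A_s = 0.85 f'_c a b / f_y = 0.85 × 4 × 3.467 × 14.9 / 60 = 2.927 in².

A_s ≈ 2.93 in²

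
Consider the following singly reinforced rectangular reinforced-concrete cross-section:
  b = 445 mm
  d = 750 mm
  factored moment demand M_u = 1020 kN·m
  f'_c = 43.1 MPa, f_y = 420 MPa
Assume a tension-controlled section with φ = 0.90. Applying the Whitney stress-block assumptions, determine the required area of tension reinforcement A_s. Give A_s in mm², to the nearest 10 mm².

A_s ≈ 3850 mm²

M_n = M_u/φ = 1020/0.90 = 1133.33 kN·m.
With M_n = 0.85 f'_c a b (d − a/2), solve the quadratic for a:
a = d − √(d² − 2M_n/(0.85 f'_c b)) = 750 − √(750² − 2 × 1133.33×10⁶/(0.85 × 43.1 × 445)) = 99.26 mm.
A_s = 0.85 f'_c a b / f_y = 0.85 × 43.1 × 99.26 × 445 / 420 = 3852.8 mm².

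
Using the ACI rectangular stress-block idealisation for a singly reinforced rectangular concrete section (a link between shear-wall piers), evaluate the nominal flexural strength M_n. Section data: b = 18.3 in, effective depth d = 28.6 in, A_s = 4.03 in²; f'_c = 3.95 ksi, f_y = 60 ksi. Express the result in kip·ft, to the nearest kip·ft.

M_n ≈ 537 kip·ft

T = A_s f_y = 4.03 × 60 = 241.8 kips.
a = T/(0.85 f'_c b) = 241.8/(0.85 × 3.95 × 18.3) = 3.935 in.
M_n = T(d − a/2) = 241.8 × (28.6 − 1.9675) = 6439.7 kip·in = 6439.7/12 = 536.64 kip·ft.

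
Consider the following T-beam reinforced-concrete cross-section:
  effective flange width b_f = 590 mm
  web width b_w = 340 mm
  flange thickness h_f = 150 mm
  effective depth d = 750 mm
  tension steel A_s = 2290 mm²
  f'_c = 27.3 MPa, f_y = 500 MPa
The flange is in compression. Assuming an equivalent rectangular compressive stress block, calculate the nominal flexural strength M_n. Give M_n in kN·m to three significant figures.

Tension: T = A_s f_y = 2290 × 500 = 1145000 N.
Try a within the flange: a = T/(0.85 f'_c b_f) = 1145000/(0.85 × 27.3 × 590) = 83.63 mm.
Since a = 83.63 ≤ h_f = 150 mm, the stress block lies entirely in the flange; analyse as a rectangular beam of width b_f.
M_n = T(d − a/2) = 1145000 × (750 − 41.815) = 810.87 × 10⁶ N·mm.
M_n = 810.87 kN·m.

M_n ≈ 811 kN·m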